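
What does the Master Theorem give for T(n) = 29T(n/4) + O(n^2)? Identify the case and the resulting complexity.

Master Theorem for T(n) = 29T(n/4) + O(n^2):

a = 29, b = 4, c = 2
log_b(a) = log_4(29) = 2.4290

Case 1: c = 2 < log_4(29) = 2.4290
T(n) = O(n^(log_4 29))

For T(n) = 29T(n/4) + O(n^2): log_4(29) = 2.4290. This is Case 1 of the Master Theorem (c < log_b(a), work dominated by leaves), giving O(n^(log_4 29)).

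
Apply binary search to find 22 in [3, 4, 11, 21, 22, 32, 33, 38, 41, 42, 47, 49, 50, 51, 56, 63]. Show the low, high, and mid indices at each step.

Binary search for 22 in [3, 4, 11, 21, 22, 32, 33, 38, 41, 42, 47, 49, 50, 51, 56, 63]:

lo=0, hi=15, mid=7, arr[mid]=38 -> 38 > 22, search left half
lo=0, hi=6, mid=3, arr[mid]=21 -> 21 < 22, search right half
lo=4, hi=6, mid=5, arr[mid]=32 -> 32 > 22, search left half
lo=4, hi=4, mid=4, arr[mid]=22 -> Found target at index 4!

Binary search finds 22 at index 4 after 4 comparisons. The search repeatedly halves the search space by comparing with the middle element.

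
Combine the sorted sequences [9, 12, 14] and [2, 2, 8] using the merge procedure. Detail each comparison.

Merging process:

Compare 9 vs 2: take 2 from right. Merged: [2]
Compare 9 vs 2: take 2 from right. Merged: [2, 2]
Compare 9 vs 8: take 8 from right. Merged: [2, 2, 8]
Append remaining from left: [9, 12, 14]. Merged: [2, 2, 8, 9, 12, 14]

Final merged array: [2, 2, 8, 9, 12, 14]
Total comparisons: 3

The merged array is [2, 2, 8, 9, 12, 14], requiring 3 comparisons. The merge step runs in O(n) time where n is the total number of elements.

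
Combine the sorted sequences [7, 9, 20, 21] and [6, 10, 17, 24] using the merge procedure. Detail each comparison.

Merging process:

Compare 7 vs 6: take 6 from right. Merged: [6]
Compare 7 vs 10: take 7 from left. Merged: [6, 7]
Compare 9 vs 10: take 9 from left. Merged: [6, 7, 9]
Compare 20 vs 10: take 10 from right. Merged: [6, 7, 9, 10]
Compare 20 vs 17: take 17 from right. Merged: [6, 7, 9, 10, 17]
Compare 20 vs 24: take 20 from left. Merged: [6, 7, 9, 10, 17, 20]
Compare 21 vs 24: take 21 from left. Merged: [6, 7, 9, 10, 17, 20, 21]
Append remaining from right: [24]. Merged: [6, 7, 9, 10, 17, 20, 21, 24]

Final merged array: [6, 7, 9, 10, 17, 20, 21, 24]
Total comparisons: 7

The merged array is [6, 7, 9, 10, 17, 20, 21, 24], requiring 7 comparisons. The merge step runs in O(n) time where n is the total number of elements.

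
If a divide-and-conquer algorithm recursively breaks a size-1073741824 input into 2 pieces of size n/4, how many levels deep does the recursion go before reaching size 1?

For divide and conquer with division factor 4:

Problem sizes at each level:
Level 0: 1073741824
Level 1: 268435456
Level 2: 67108864
Level 3: 16777216
Level 4: 4194304
Level 5: 1048576
Level 6: 262144
Level 7: 65536
Level 8: 16384
Level 9: 4096
Level 10: 1024
Level 11: 256
Level 12: 64
Level 13: 16
Level 14: 4
Level 15: 1

The root is level 0 and the size-1 base case is level 15 (the tree spans levels 0 through 15, i.e. 16 levels counting the root), so the depth is the number of divisions: log_4(1073741824) = 15

The recursion tree depth is log_4(1073741824) = 15. At each level, the problem size is divided by 4, so it takes 15 divisions to reduce to a base case of size 1. The algorithm makes 2 recursive calls at each level.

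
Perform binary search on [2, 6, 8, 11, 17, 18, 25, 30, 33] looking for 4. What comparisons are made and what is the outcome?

Binary search for 4 in [2, 6, 8, 11, 17, 18, 25, 30, 33]:

lo=0, hi=8, mid=4, arr[mid]=17 -> 17 > 4, search left half
lo=0, hi=3, mid=1, arr[mid]=6 -> 6 > 4, search left half
lo=0, hi=0, mid=0, arr[mid]=2 -> 2 < 4, search right half
lo=1 > hi=0, target 4 not found

Binary search determines that 4 is not in the array after 3 comparisons. The search space was exhausted without finding the target.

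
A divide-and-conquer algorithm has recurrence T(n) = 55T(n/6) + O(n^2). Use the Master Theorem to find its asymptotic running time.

Master Theorem for T(n) = 55T(n/6) + O(n^2):

a = 55, b = 6, c = 2
log_b(a) = log_6(55) = 2.2365

Case 1: c = 2 < log_6(55) = 2.2365
T(n) = O(n^(log_6 55))

For T(n) = 55T(n/6) + O(n^2): log_6(55) = 2.2365. This is Case 1 of the Master Theorem (c < log_b(a), work dominated by leaves), giving O(n^(log_6 55)).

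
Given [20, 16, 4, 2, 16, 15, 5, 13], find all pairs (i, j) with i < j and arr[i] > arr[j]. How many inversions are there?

Finding inversions in [20, 16, 4, 2, 16, 15, 5, 13]:

(0, 1): arr[0]=20 > arr[1]=16
(0, 2): arr[0]=20 > arr[2]=4
(0, 3): arr[0]=20 > arr[3]=2
(0, 4): arr[0]=20 > arr[4]=16
(0, 5): arr[0]=20 > arr[5]=15
(0, 6): arr[0]=20 > arr[6]=5
(0, 7): arr[0]=20 > arr[7]=13
(1, 2): arr[1]=16 > arr[2]=4
(1, 3): arr[1]=16 > arr[3]=2
(1, 5): arr[1]=16 > arr[5]=15
(1, 6): arr[1]=16 > arr[6]=5
(1, 7): arr[1]=16 > arr[7]=13
(2, 3): arr[2]=4 > arr[3]=2
(4, 5): arr[4]=16 > arr[5]=15
(4, 6): arr[4]=16 > arr[6]=5
(4, 7): arr[4]=16 > arr[7]=13
(5, 6): arr[5]=15 > arr[6]=5
(5, 7): arr[5]=15 > arr[7]=13

Total inversions: 18

The array has 18 inversion(s): (0,1), (0,2), (0,3), (0,4), (0,5), (0,6), (0,7), (1,2), (1,3), (1,5), (1,6), (1,7), (2,3), (4,5), (4,6), (4,7), (5,6), (5,7). Each pair (i,j) satisfies i < j and arr[i] > arr[j].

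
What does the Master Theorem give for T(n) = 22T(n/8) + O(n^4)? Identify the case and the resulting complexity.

Master Theorem for T(n) = 22T(n/8) + O(n^4):

a = 22, b = 8, c = 4
log_b(a) = log_8(22) = 1.4865

Case 3: c = 4 > log_8(22) = 1.4865
T(n) = O(n^4) = O(n^4)

For T(n) = 22T(n/8) + O(n^4): log_8(22) = 1.4865. This is Case 3 of the Master Theorem (c > log_b(a), work dominated by root), giving O(n^4).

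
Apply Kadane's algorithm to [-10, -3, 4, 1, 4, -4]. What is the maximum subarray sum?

Using Kadane's algorithm on [-10, -3, 4, 1, 4, -4]:

Scanning through the array:
Position 1 (value -3): max_ending_here = -3, max_so_far = -3
Position 2 (value 4): max_ending_here = 4, max_so_far = 4
Position 3 (value 1): max_ending_here = 5, max_so_far = 5
Position 4 (value 4): max_ending_here = 9, max_so_far = 9
Position 5 (value -4): max_ending_here = 5, max_so_far = 9

Maximum subarray: [4, 1, 4]
Maximum sum: 9

The maximum subarray is [4, 1, 4] with sum 9. This subarray runs from index 2 to index 4.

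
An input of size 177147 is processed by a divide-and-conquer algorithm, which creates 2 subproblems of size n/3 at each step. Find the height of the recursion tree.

For divide and conquer with division factor 3:

Problem sizes at each level:
Level 0: 177147
Level 1: 59049
Level 2: 19683
Level 3: 6561
Level 4: 2187
Level 5: 729
Level 6: 243
Level 7: 81
Level 8: 27
Level 9: 9
Level 10: 3
Level 11: 1

The root is level 0 and the size-1 base case is level 11 (the tree spans levels 0 through 11, i.e. 12 levels counting the root), so the depth is the number of divisions: log_3(177147) = 11

The recursion tree depth is log_3(177147) = 11. At each level, the problem size is divided by 3, so it takes 11 divisions to reduce to a base case of size 1. The algorithm makes 2 recursive calls at each level.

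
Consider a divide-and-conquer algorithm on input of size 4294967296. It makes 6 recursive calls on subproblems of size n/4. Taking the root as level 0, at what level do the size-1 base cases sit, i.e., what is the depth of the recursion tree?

For divide and conquer with division factor 4:

Problem sizes at each level:
Level 0: 4294967296
Level 1: 1073741824
Level 2: 268435456
Level 3: 67108864
Level 4: 16777216
Level 5: 4194304
Level 6: 1048576
Level 7: 262144
Level 8: 65536
Level 9: 16384
Level 10: 4096
Level 11: 1024
Level 12: 256
Level 13: 64
Level 14: 16
Level 15: 4
Level 16: 1

The root is level 0 and the size-1 base case is level 16 (the tree spans levels 0 through 16, i.e. 17 levels counting the root), so the depth is the number of divisions: log_4(4294967296) = 16

The recursion tree depth is log_4(4294967296) = 16. At each level, the problem size is divided by 4, so it takes 16 divisions to reduce to a base case of size 1. The algorithm makes 6 recursive calls at each level.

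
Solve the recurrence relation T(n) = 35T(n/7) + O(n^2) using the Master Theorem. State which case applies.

Master Theorem for T(n) = 35T(n/7) + O(n^2):

a = 35, b = 7, c = 2
log_b(a) = log_7(35) = 1.8271

Case 3: c = 2 > log_7(35) = 1.8271
T(n) = O(n^2) = O(n^2)

For T(n) = 35T(n/7) + O(n^2): log_7(35) = 1.8271. This is Case 3 of the Master Theorem (c > log_b(a), work dominated by root), giving O(n^2).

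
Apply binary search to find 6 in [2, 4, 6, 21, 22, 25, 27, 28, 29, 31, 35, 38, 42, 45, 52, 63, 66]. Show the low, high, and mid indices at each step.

Binary search for 6 in [2, 4, 6, 21, 22, 25, 27, 28, 29, 31, 35, 38, 42, 45, 52, 63, 66]:

lo=0, hi=16, mid=8, arr[mid]=29 -> 29 > 6, search left half
lo=0, hi=7, mid=3, arr[mid]=21 -> 21 > 6, search left half
lo=0, hi=2, mid=1, arr[mid]=4 -> 4 < 6, search right half
lo=2, hi=2, mid=2, arr[mid]=6 -> Found target at index 2!

Binary search finds 6 at index 2 after 4 comparisons. The search repeatedly halves the search space by comparing with the middle element.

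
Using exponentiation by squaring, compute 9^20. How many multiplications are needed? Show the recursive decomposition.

Computing 9^20 by squaring (build up from 9^1; each line after the first costs one multiplication):

9^1 = 9
9^2 = (9^1)^2 = 9^2 = 81
9^4 = (9^2)^2 = 81^2 = 6561
9^5 = 9 * 9^4 = 9 * 6561 = 59049
9^10 = (9^5)^2 = 59049^2 = 3486784401
9^20 = (9^10)^2 = 3486784401^2 = 12157665459056928801

Result: 12157665459056928801
Multiplications needed: 5 (5 lines after 9^1)

9^20 = 12157665459056928801. Using exponentiation by squaring, this requires 5 multiplications. The key idea: if the exponent is even, square the half-power; if odd, multiply by the base once.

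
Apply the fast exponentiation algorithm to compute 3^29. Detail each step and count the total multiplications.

Computing 3^29 by squaring (build up from 3^1; each line after the first costs one multiplication):

3^1 = 3
3^2 = (3^1)^2 = 3^2 = 9
3^3 = 3 * 3^2 = 3 * 9 = 27
3^6 = (3^3)^2 = 27^2 = 729
3^7 = 3 * 3^6 = 3 * 729 = 2187
3^14 = (3^7)^2 = 2187^2 = 4782969
3^28 = (3^14)^2 = 4782969^2 = 22876792454961
3^29 = 3 * 3^28 = 3 * 22876792454961 = 68630377364883

Result: 68630377364883
Multiplications needed: 7 (7 lines after 3^1)

3^29 = 68630377364883. Using exponentiation by squaring, this requires 7 multiplications. The key idea: if the exponent is even, square the half-power; if odd, multiply by the base once.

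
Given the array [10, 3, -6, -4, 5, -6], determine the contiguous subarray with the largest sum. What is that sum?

Using Kadane's algorithm on [10, 3, -6, -4, 5, -6]:

Scanning through the array:
Position 1 (value 3): max_ending_here = 13, max_so_far = 13
Position 2 (value -6): max_ending_here = 7, max_so_far = 13
Position 3 (value -4): max_ending_here = 3, max_so_far = 13
Position 4 (value 5): max_ending_here = 8, max_so_far = 13
Position 5 (value -6): max_ending_here = 2, max_so_far = 13

Maximum subarray: [10, 3]
Maximum sum: 13

The maximum subarray is [10, 3] with sum 13. This subarray runs from index 0 to index 1.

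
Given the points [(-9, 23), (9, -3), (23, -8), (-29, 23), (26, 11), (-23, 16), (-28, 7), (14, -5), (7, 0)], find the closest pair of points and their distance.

Computing all pairwise distances among 9 points:

d((-9, 23), (9, -3)) = 31.6228
d((-9, 23), (23, -8)) = 44.5533
d((-9, 23), (-29, 23)) = 20.0
d((-9, 23), (26, 11)) = 37.0
d((-9, 23), (-23, 16)) = 15.6525
d((-9, 23), (-28, 7)) = 24.8395
d((-9, 23), (14, -5)) = 36.2353
d((-9, 23), (7, 0)) = 28.0179
d((9, -3), (23, -8)) = 14.8661
d((9, -3), (-29, 23)) = 46.0435
d((9, -3), (26, 11)) = 22.0227
d((9, -3), (-23, 16)) = 37.2156
d((9, -3), (-28, 7)) = 38.3275
d((9, -3), (14, -5)) = 5.3852
d((9, -3), (7, 0)) = 3.6056 <-- minimum
d((23, -8), (-29, 23)) = 60.5392
d((23, -8), (26, 11)) = 19.2354
d((23, -8), (-23, 16)) = 51.8845
d((23, -8), (-28, 7)) = 53.1601
d((23, -8), (14, -5)) = 9.4868
d((23, -8), (7, 0)) = 17.8885
d((-29, 23), (26, 11)) = 56.2939
d((-29, 23), (-23, 16)) = 9.2195
d((-29, 23), (-28, 7)) = 16.0312
d((-29, 23), (14, -5)) = 51.3128
d((-29, 23), (7, 0)) = 42.72
d((26, 11), (-23, 16)) = 49.2544
d((26, 11), (-28, 7)) = 54.1479
d((26, 11), (14, -5)) = 20.0
d((26, 11), (7, 0)) = 21.9545
d((-23, 16), (-28, 7)) = 10.2956
d((-23, 16), (14, -5)) = 42.5441
d((-23, 16), (7, 0)) = 34.0
d((-28, 7), (14, -5)) = 43.6807
d((-28, 7), (7, 0)) = 35.6931
d((14, -5), (7, 0)) = 8.6023

Closest pair: (9, -3) and (7, 0) with distance 3.6056

The closest pair is (9, -3) and (7, 0) with Euclidean distance 3.6056. For 9 points, brute-force pairwise comparison is shown above. For large n, the divide-and-conquer algorithm (sort by x, recurse on halves, check the dividing strip) achieves O(n log n).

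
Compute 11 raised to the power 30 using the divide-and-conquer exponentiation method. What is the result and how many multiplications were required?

Computing 11^30 by squaring (build up from 11^1; each line after the first costs one multiplication):

11^1 = 11
11^2 = (11^1)^2 = 11^2 = 121
11^3 = 11 * 11^2 = 11 * 121 = 1331
11^6 = (11^3)^2 = 1331^2 = 1771561
11^7 = 11 * 11^6 = 11 * 1771561 = 19487171
11^14 = (11^7)^2 = 19487171^2 = 379749833583241
11^15 = 11 * 11^14 = 11 * 379749833583241 = 4177248169415651
11^30 = (11^15)^2 = 4177248169415651^2 = 17449402268886407318558803753801

Result: 17449402268886407318558803753801
Multiplications needed: 7 (7 lines after 11^1)

11^30 = 17449402268886407318558803753801. Using exponentiation by squaring, this requires 7 multiplications. The key idea: if the exponent is even, square the half-power; if odd, multiply by the base once.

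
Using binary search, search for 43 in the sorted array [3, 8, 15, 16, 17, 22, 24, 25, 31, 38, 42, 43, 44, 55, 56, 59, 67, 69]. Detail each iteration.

Binary search for 43 in [3, 8, 15, 16, 17, 22, 24, 25, 31, 38, 42, 43, 44, 55, 56, 59, 67, 69]:

lo=0, hi=17, mid=8, arr[mid]=31 -> 31 < 43, search right half
lo=9, hi=17, mid=13, arr[mid]=55 -> 55 > 43, search left half
lo=9, hi=12, mid=10, arr[mid]=42 -> 42 < 43, search right half
lo=11, hi=12, mid=11, arr[mid]=43 -> Found target at index 11!

Binary search finds 43 at index 11 after 4 comparisons. The search repeatedly halves the search space by comparing with the middle element.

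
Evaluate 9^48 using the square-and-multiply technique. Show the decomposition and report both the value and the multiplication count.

Computing 9^48 by squaring (build up from 9^1; each line after the first costs one multiplication):

9^1 = 9
9^2 = (9^1)^2 = 9^2 = 81
9^3 = 9 * 9^2 = 9 * 81 = 729
9^6 = (9^3)^2 = 729^2 = 531441
9^12 = (9^6)^2 = 531441^2 = 282429536481
9^24 = (9^12)^2 = 282429536481^2 = 79766443076872509863361
9^48 = (9^24)^2 = 79766443076872509863361^2 = 6362685441135942358474828762538534230890216321

Result: 6362685441135942358474828762538534230890216321
Multiplications needed: 6 (6 lines after 9^1)

9^48 = 6362685441135942358474828762538534230890216321. Using exponentiation by squaring, this requires 6 multiplications. The key idea: if the exponent is even, square the half-power; if odd, multiply by the base once.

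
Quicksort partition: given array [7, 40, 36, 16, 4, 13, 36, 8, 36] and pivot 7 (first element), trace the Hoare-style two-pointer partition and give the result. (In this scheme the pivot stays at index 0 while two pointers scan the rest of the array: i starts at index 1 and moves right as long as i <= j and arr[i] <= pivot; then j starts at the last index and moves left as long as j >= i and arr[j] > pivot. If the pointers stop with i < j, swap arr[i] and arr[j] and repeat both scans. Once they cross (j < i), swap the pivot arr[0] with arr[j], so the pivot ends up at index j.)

Hoare-style two-pointer partition with pivot = 7:

Initial array: [7, 40, 36, 16, 4, 13, 36, 8, 36]

Pointers start at i = 1, j = 8.
i stops at index 1 (arr[1]=40 > 7), j stops at index 4 (arr[4]=4 <= 7): swap arr[1] and arr[4], array becomes [7, 4, 36, 16, 40, 13, 36, 8, 36]
i ends at 2, j ends at 1: the pointers have crossed (j < i), so scanning stops.

Swap pivot arr[0] with arr[1] to place pivot at position 1: [4, 7, 36, 16, 40, 13, 36, 8, 36]
Pivot position: 1

After partitioning with pivot 7, the array becomes [4, 7, 36, 16, 40, 13, 36, 8, 36]. The pivot is placed at index 1. All elements to the left of the pivot are <= 7, and all elements to the right are > 7.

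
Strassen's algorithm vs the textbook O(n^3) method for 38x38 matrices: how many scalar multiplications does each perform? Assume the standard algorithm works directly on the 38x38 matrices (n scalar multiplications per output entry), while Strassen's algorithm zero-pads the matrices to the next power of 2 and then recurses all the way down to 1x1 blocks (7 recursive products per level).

Matrix multiplication for 38x38 matrices:

Strassen's algorithm requires power-of-2 dimensions. Pad 38x38 to 64x64 (next power of 2).

Standard algorithm: 38^3 = 54872 multiplications
Strassen's algorithm: 7^(log2(64)) = 7^6 = 117649 multiplications
Difference: 54872 - 117649 = -62777 (Strassen uses MORE here due to padding overhead — for small or just-over-power-of-2 n, padding can outweigh the per-level savings)

Standard: 54872 multiplications (38^3). Strassen: 117649 multiplications (7^6, after padding to 64x64). Strassen reduces 8 recursive multiplications to 7 at each level.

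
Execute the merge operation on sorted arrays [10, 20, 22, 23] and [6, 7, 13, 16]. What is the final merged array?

Merging process:

Compare 10 vs 6: take 6 from right. Merged: [6]
Compare 10 vs 7: take 7 from right. Merged: [6, 7]
Compare 10 vs 13: take 10 from left. Merged: [6, 7, 10]
Compare 20 vs 13: take 13 from right. Merged: [6, 7, 10, 13]
Compare 20 vs 16: take 16 from right. Merged: [6, 7, 10, 13, 16]
Append remaining from left: [20, 22, 23]. Merged: [6, 7, 10, 13, 16, 20, 22, 23]

Final merged array: [6, 7, 10, 13, 16, 20, 22, 23]
Total comparisons: 5

The merged array is [6, 7, 10, 13, 16, 20, 22, 23], requiring 5 comparisons. The merge step runs in O(n) time where n is the total number of elements.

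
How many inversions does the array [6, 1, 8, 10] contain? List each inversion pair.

Finding inversions in [6, 1, 8, 10]:

(0, 1): arr[0]=6 > arr[1]=1

Total inversions: 1

The array has 1 inversion(s): (0,1). Each pair (i,j) satisfies i < j and arr[i] > arr[j].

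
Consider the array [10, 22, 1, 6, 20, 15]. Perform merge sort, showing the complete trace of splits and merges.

Merge sort trace:

Split: [10, 22, 1, 6, 20, 15] -> [10, 22, 1] and [6, 20, 15]
  Split: [10, 22, 1] -> [10] and [22, 1]
    Split: [22, 1] -> [22] and [1]
    Merge: [22] + [1] -> [1, 22]
  Merge: [10] + [1, 22] -> [1, 10, 22]
  Split: [6, 20, 15] -> [6] and [20, 15]
    Split: [20, 15] -> [20] and [15]
    Merge: [20] + [15] -> [15, 20]
  Merge: [6] + [15, 20] -> [6, 15, 20]
Merge: [1, 10, 22] + [6, 15, 20] -> [1, 6, 10, 15, 20, 22]

Final sorted array: [1, 6, 10, 15, 20, 22]

The merge sort proceeds by recursively splitting the array and merging sorted halves.
After all merges, the sorted array is [1, 6, 10, 15, 20, 22].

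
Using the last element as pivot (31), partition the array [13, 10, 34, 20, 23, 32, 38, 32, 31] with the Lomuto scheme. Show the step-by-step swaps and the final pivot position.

Lomuto partition with pivot = 31:

Initial array: [13, 10, 34, 20, 23, 32, 38, 32, 31]

arr[0]=13 <= 31: swap with position 0, array becomes [13, 10, 34, 20, 23, 32, 38, 32, 31]
arr[1]=10 <= 31: swap with position 1, array becomes [13, 10, 34, 20, 23, 32, 38, 32, 31]
arr[2]=34 > 31: no swap
arr[3]=20 <= 31: swap with position 2, array becomes [13, 10, 20, 34, 23, 32, 38, 32, 31]
arr[4]=23 <= 31: swap with position 3, array becomes [13, 10, 20, 23, 34, 32, 38, 32, 31]
arr[5]=32 > 31: no swap
arr[6]=38 > 31: no swap
arr[7]=32 > 31: no swap

Place pivot at position 4: [13, 10, 20, 23, 31, 32, 38, 32, 34]
Pivot position: 4

After partitioning with pivot 31, the array becomes [13, 10, 20, 23, 31, 32, 38, 32, 34]. The pivot is placed at index 4. All elements to the left of the pivot are <= 31, and all elements to the right are > 31.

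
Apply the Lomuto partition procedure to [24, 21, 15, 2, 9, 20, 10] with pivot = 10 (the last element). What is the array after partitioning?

Lomuto partition with pivot = 10:

Initial array: [24, 21, 15, 2, 9, 20, 10]

arr[0]=24 > 10: no swap
arr[1]=21 > 10: no swap
arr[2]=15 > 10: no swap
arr[3]=2 <= 10: swap with position 0, array becomes [2, 21, 15, 24, 9, 20, 10]
arr[4]=9 <= 10: swap with position 1, array becomes [2, 9, 15, 24, 21, 20, 10]
arr[5]=20 > 10: no swap

Place pivot at position 2: [2, 9, 10, 24, 21, 20, 15]
Pivot position: 2

After partitioning with pivot 10, the array becomes [2, 9, 10, 24, 21, 20, 15]. The pivot is placed at index 2. All elements to the left of the pivot are <= 10, and all elements to the right are > 10.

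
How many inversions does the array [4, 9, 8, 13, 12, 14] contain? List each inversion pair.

Finding inversions in [4, 9, 8, 13, 12, 14]:

(1, 2): arr[1]=9 > arr[2]=8
(3, 4): arr[3]=13 > arr[4]=12

Total inversions: 2

The array has 2 inversion(s): (1,2), (3,4). Each pair (i,j) satisfies i < j and arr[i] > arr[j].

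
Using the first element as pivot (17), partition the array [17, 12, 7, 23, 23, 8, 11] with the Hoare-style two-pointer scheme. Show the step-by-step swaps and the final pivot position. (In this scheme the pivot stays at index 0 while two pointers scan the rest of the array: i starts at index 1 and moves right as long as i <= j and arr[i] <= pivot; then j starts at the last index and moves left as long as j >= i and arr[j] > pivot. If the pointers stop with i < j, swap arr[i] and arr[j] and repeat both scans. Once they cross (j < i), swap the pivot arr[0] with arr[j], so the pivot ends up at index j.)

Hoare-style two-pointer partition with pivot = 17:

Initial array: [17, 12, 7, 23, 23, 8, 11]

Pointers start at i = 1, j = 6.
i stops at index 3 (arr[3]=23 > 17), j stops at index 6 (arr[6]=11 <= 17): swap arr[3] and arr[6], array becomes [17, 12, 7, 11, 23, 8, 23]
i stops at index 4 (arr[4]=23 > 17), j stops at index 5 (arr[5]=8 <= 17): swap arr[4] and arr[5], array becomes [17, 12, 7, 11, 8, 23, 23]
i ends at 5, j ends at 4: the pointers have crossed (j < i), so scanning stops.

Swap pivot arr[0] with arr[4] to place pivot at position 4: [8, 12, 7, 11, 17, 23, 23]
Pivot position: 4

After partitioning with pivot 17, the array becomes [8, 12, 7, 11, 17, 23, 23]. The pivot is placed at index 4. All elements to the left of the pivot are <= 17, and all elements to the right are > 17.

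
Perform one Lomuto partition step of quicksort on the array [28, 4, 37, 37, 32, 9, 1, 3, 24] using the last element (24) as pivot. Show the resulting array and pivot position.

Lomuto partition with pivot = 24:

Initial array: [28, 4, 37, 37, 32, 9, 1, 3, 24]

arr[0]=28 > 24: no swap
arr[1]=4 <= 24: swap with position 0, array becomes [4, 28, 37, 37, 32, 9, 1, 3, 24]
arr[2]=37 > 24: no swap
arr[3]=37 > 24: no swap
arr[4]=32 > 24: no swap
arr[5]=9 <= 24: swap with position 1, array becomes [4, 9, 37, 37, 32, 28, 1, 3, 24]
arr[6]=1 <= 24: swap with position 2, array becomes [4, 9, 1, 37, 32, 28, 37, 3, 24]
arr[7]=3 <= 24: swap with position 3, array becomes [4, 9, 1, 3, 32, 28, 37, 37, 24]

Place pivot at position 4: [4, 9, 1, 3, 24, 28, 37, 37, 32]
Pivot position: 4

After partitioning with pivot 24, the array becomes [4, 9, 1, 3, 24, 28, 37, 37, 32]. The pivot is placed at index 4. All elements to the left of the pivot are <= 24, and all elements to the right are > 24.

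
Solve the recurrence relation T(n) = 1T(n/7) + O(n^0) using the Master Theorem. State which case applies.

Master Theorem for T(n) = 1T(n/7) + O(n^0):

a = 1, b = 7, c = 0
log_b(a) = log_7(1) = 0.0000

Case 2: c = 0 = log_7(1) = 0.0000
T(n) = O(n^0 log n) = O(log n)

For T(n) = 1T(n/7) + O(n^0): log_7(1) = 0.0000. This is Case 2 of the Master Theorem (c = log_b(a), equal work at all levels), giving O(log n).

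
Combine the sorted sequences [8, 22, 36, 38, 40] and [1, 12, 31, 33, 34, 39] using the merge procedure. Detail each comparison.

Merging process:

Compare 8 vs 1: take 1 from right. Merged: [1]
Compare 8 vs 12: take 8 from left. Merged: [1, 8]
Compare 22 vs 12: take 12 from right. Merged: [1, 8, 12]
Compare 22 vs 31: take 22 from left. Merged: [1, 8, 12, 22]
Compare 36 vs 31: take 31 from right. Merged: [1, 8, 12, 22, 31]
Compare 36 vs 33: take 33 from right. Merged: [1, 8, 12, 22, 31, 33]
Compare 36 vs 34: take 34 from right. Merged: [1, 8, 12, 22, 31, 33, 34]
Compare 36 vs 39: take 36 from left. Merged: [1, 8, 12, 22, 31, 33, 34, 36]
Compare 38 vs 39: take 38 from left. Merged: [1, 8, 12, 22, 31, 33, 34, 36, 38]
Compare 40 vs 39: take 39 from right. Merged: [1, 8, 12, 22, 31, 33, 34, 36, 38, 39]
Append remaining from left: [40]. Merged: [1, 8, 12, 22, 31, 33, 34, 36, 38, 39, 40]

Final merged array: [1, 8, 12, 22, 31, 33, 34, 36, 38, 39, 40]
Total comparisons: 10

The merged array is [1, 8, 12, 22, 31, 33, 34, 36, 38, 39, 40], requiring 10 comparisons. The merge step runs in O(n) time where n is the total number of elements.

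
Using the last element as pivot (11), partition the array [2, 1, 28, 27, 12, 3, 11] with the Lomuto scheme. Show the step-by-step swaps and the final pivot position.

Lomuto partition with pivot = 11:

Initial array: [2, 1, 28, 27, 12, 3, 11]

arr[0]=2 <= 11: swap with position 0, array becomes [2, 1, 28, 27, 12, 3, 11]
arr[1]=1 <= 11: swap with position 1, array becomes [2, 1, 28, 27, 12, 3, 11]
arr[2]=28 > 11: no swap
arr[3]=27 > 11: no swap
arr[4]=12 > 11: no swap
arr[5]=3 <= 11: swap with position 2, array becomes [2, 1, 3, 27, 12, 28, 11]

Place pivot at position 3: [2, 1, 3, 11, 12, 28, 27]
Pivot position: 3

After partitioning with pivot 11, the array becomes [2, 1, 3, 11, 12, 28, 27]. The pivot is placed at index 3. All elements to the left of the pivot are <= 11, and all elements to the right are > 11.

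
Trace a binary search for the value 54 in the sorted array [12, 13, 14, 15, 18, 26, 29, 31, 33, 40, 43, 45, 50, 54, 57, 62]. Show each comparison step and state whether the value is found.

Binary search for 54 in [12, 13, 14, 15, 18, 26, 29, 31, 33, 40, 43, 45, 50, 54, 57, 62]:

lo=0, hi=15, mid=7, arr[mid]=31 -> 31 < 54, search right half
lo=8, hi=15, mid=11, arr[mid]=45 -> 45 < 54, search right half
lo=12, hi=15, mid=13, arr[mid]=54 -> Found target at index 13!

Binary search finds 54 at index 13 after 3 comparisons. The search repeatedly halves the search space by comparing with the middle element.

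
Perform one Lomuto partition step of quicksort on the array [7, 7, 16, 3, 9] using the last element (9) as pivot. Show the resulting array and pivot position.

Lomuto partition with pivot = 9:

Initial array: [7, 7, 16, 3, 9]

arr[0]=7 <= 9: swap with position 0, array becomes [7, 7, 16, 3, 9]
arr[1]=7 <= 9: swap with position 1, array becomes [7, 7, 16, 3, 9]
arr[2]=16 > 9: no swap
arr[3]=3 <= 9: swap with position 2, array becomes [7, 7, 3, 16, 9]

Place pivot at position 3: [7, 7, 3, 9, 16]
Pivot position: 3

After partitioning with pivot 9, the array becomes [7, 7, 3, 9, 16]. The pivot is placed at index 3. All elements to the left of the pivot are <= 9, and all elements to the right are > 9.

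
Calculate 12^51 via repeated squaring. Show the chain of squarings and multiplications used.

Computing 12^51 by squaring (build up from 12^1; each line after the first costs one multiplication):

12^1 = 12
12^2 = (12^1)^2 = 12^2 = 144
12^3 = 12 * 12^2 = 12 * 144 = 1728
12^6 = (12^3)^2 = 1728^2 = 2985984
12^12 = (12^6)^2 = 2985984^2 = 8916100448256
12^24 = (12^12)^2 = 8916100448256^2 = 79496847203390844133441536
12^25 = 12 * 12^24 = 12 * 79496847203390844133441536 = 953962166440690129601298432
12^50 = (12^25)^2 = 953962166440690129601298432^2 = 910043815000214977332758527534256632492715260325658624
12^51 = 12 * 12^50 = 12 * 910043815000214977332758527534256632492715260325658624 = 10920525780002579727993102330411079589912583123907903488

Result: 10920525780002579727993102330411079589912583123907903488
Multiplications needed: 8 (8 lines after 12^1)

12^51 = 10920525780002579727993102330411079589912583123907903488. Using exponentiation by squaring, this requires 8 multiplications. The key idea: if the exponent is even, square the half-power; if odd, multiply by the base once.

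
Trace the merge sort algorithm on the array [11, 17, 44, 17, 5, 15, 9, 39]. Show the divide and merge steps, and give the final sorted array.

Merge sort trace:

Split: [11, 17, 44, 17, 5, 15, 9, 39] -> [11, 17, 44, 17] and [5, 15, 9, 39]
  Split: [11, 17, 44, 17] -> [11, 17] and [44, 17]
    Split: [11, 17] -> [11] and [17]
    Merge: [11] + [17] -> [11, 17]
    Split: [44, 17] -> [44] and [17]
    Merge: [44] + [17] -> [17, 44]
  Merge: [11, 17] + [17, 44] -> [11, 17, 17, 44]
  Split: [5, 15, 9, 39] -> [5, 15] and [9, 39]
    Split: [5, 15] -> [5] and [15]
    Merge: [5] + [15] -> [5, 15]
    Split: [9, 39] -> [9] and [39]
    Merge: [9] + [39] -> [9, 39]
  Merge: [5, 15] + [9, 39] -> [5, 9, 15, 39]
Merge: [11, 17, 17, 44] + [5, 9, 15, 39] -> [5, 9, 11, 15, 17, 17, 39, 44]

Final sorted array: [5, 9, 11, 15, 17, 17, 39, 44]

The merge sort proceeds by recursively splitting the array and merging sorted halves.
After all merges, the sorted array is [5, 9, 11, 15, 17, 17, 39, 44].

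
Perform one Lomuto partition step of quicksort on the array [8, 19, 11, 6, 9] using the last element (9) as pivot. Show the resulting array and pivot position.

Lomuto partition with pivot = 9:

Initial array: [8, 19, 11, 6, 9]

arr[0]=8 <= 9: swap with position 0, array becomes [8, 19, 11, 6, 9]
arr[1]=19 > 9: no swap
arr[2]=11 > 9: no swap
arr[3]=6 <= 9: swap with position 1, array becomes [8, 6, 11, 19, 9]

Place pivot at position 2: [8, 6, 9, 19, 11]
Pivot position: 2

After partitioning with pivot 9, the array becomes [8, 6, 9, 19, 11]. The pivot is placed at index 2. All elements to the left of the pivot are <= 9, and all elements to the right are > 9.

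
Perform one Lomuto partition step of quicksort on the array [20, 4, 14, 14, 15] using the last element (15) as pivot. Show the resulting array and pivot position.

Lomuto partition with pivot = 15:

Initial array: [20, 4, 14, 14, 15]

arr[0]=20 > 15: no swap
arr[1]=4 <= 15: swap with position 0, array becomes [4, 20, 14, 14, 15]
arr[2]=14 <= 15: swap with position 1, array becomes [4, 14, 20, 14, 15]
arr[3]=14 <= 15: swap with position 2, array becomes [4, 14, 14, 20, 15]

Place pivot at position 3: [4, 14, 14, 15, 20]
Pivot position: 3

After partitioning with pivot 15, the array becomes [4, 14, 14, 15, 20]. The pivot is placed at index 3. All elements to the left of the pivot are <= 15, and all elements to the right are > 15.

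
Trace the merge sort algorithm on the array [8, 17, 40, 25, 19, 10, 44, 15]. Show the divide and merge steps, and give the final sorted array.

Merge sort trace:

Split: [8, 17, 40, 25, 19, 10, 44, 15] -> [8, 17, 40, 25] and [19, 10, 44, 15]
  Split: [8, 17, 40, 25] -> [8, 17] and [40, 25]
    Split: [8, 17] -> [8] and [17]
    Merge: [8] + [17] -> [8, 17]
    Split: [40, 25] -> [40] and [25]
    Merge: [40] + [25] -> [25, 40]
  Merge: [8, 17] + [25, 40] -> [8, 17, 25, 40]
  Split: [19, 10, 44, 15] -> [19, 10] and [44, 15]
    Split: [19, 10] -> [19] and [10]
    Merge: [19] + [10] -> [10, 19]
    Split: [44, 15] -> [44] and [15]
    Merge: [44] + [15] -> [15, 44]
  Merge: [10, 19] + [15, 44] -> [10, 15, 19, 44]
Merge: [8, 17, 25, 40] + [10, 15, 19, 44] -> [8, 10, 15, 17, 19, 25, 40, 44]

Final sorted array: [8, 10, 15, 17, 19, 25, 40, 44]

The merge sort proceeds by recursively splitting the array and merging sorted halves.
After all merges, the sorted array is [8, 10, 15, 17, 19, 25, 40, 44].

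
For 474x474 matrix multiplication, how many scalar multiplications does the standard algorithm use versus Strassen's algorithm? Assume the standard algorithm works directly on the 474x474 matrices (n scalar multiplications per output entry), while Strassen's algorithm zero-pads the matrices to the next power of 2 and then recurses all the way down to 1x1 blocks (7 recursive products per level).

Matrix multiplication for 474x474 matrices:

Strassen's algorithm requires power-of-2 dimensions. Pad 474x474 to 512x512 (next power of 2).

Standard algorithm: 474^3 = 106496424 multiplications
Strassen's algorithm: 7^(log2(512)) = 7^9 = 40353607 multiplications
Savings: 106496424 - 40353607 = 66142817 multiplications

Standard: 106496424 multiplications (474^3). Strassen: 40353607 multiplications (7^9, after padding to 512x512). Strassen reduces 8 recursive multiplications to 7 at each level.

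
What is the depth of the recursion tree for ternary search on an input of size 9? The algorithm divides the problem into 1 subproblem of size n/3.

For divide and conquer with division factor 3:

Problem sizes at each level:
Level 0: 9
Level 1: 3
Level 2: 1

The root is level 0 and the size-1 base case is level 2 (the tree spans levels 0 through 2, i.e. 3 levels counting the root), so the depth is the number of divisions: log_3(9) = 2

The recursion tree depth is log_3(9) = 2. At each level, the problem size is divided by 3, so it takes 2 divisions to reduce to a base case of size 1. The algorithm makes 1 recursive call at each level.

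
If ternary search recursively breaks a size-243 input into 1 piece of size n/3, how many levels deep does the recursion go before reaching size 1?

For divide and conquer with division factor 3:

Problem sizes at each level:
Level 0: 243
Level 1: 81
Level 2: 27
Level 3: 9
Level 4: 3
Level 5: 1

The root is level 0 and the size-1 base case is level 5 (the tree spans levels 0 through 5, i.e. 6 levels counting the root), so the depth is the number of divisions: log_3(243) = 5

The recursion tree depth is log_3(243) = 5. At each level, the problem size is divided by 3, so it takes 5 divisions to reduce to a base case of size 1. The algorithm makes 1 recursive call at each level.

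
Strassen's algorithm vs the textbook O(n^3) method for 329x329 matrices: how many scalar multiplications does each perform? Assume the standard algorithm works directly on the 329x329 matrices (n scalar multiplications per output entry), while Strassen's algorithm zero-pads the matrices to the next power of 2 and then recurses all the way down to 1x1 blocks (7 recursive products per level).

Matrix multiplication for 329x329 matrices:

Strassen's algorithm requires power-of-2 dimensions. Pad 329x329 to 512x512 (next power of 2).

Standard algorithm: 329^3 = 35611289 multiplications
Strassen's algorithm: 7^(log2(512)) = 7^9 = 40353607 multiplications
Difference: 35611289 - 40353607 = -4742318 (Strassen uses MORE here due to padding overhead — for small or just-over-power-of-2 n, padding can outweigh the per-level savings)

Standard: 35611289 multiplications (329^3). Strassen: 40353607 multiplications (7^9, after padding to 512x512). Strassen reduces 8 recursive multiplications to 7 at each level.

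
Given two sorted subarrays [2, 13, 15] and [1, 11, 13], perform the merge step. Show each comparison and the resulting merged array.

Merging process:

Compare 2 vs 1: take 1 from right. Merged: [1]
Compare 2 vs 11: take 2 from left. Merged: [1, 2]
Compare 13 vs 11: take 11 from right. Merged: [1, 2, 11]
Compare 13 vs 13: take 13 from left. Merged: [1, 2, 11, 13]
Compare 15 vs 13: take 13 from right. Merged: [1, 2, 11, 13, 13]
Append remaining from left: [15]. Merged: [1, 2, 11, 13, 13, 15]

Final merged array: [1, 2, 11, 13, 13, 15]
Total comparisons: 5

The merged array is [1, 2, 11, 13, 13, 15], requiring 5 comparisons. The merge step runs in O(n) time where n is the total number of elements.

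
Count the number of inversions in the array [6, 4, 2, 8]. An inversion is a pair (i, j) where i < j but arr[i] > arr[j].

Finding inversions in [6, 4, 2, 8]:

(0, 1): arr[0]=6 > arr[1]=4
(0, 2): arr[0]=6 > arr[2]=2
(1, 2): arr[1]=4 > arr[2]=2

Total inversions: 3

The array has 3 inversion(s): (0,1), (0,2), (1,2). Each pair (i,j) satisfies i < j and arr[i] > arr[j].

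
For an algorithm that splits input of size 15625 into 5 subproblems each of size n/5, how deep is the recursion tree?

For divide and conquer with division factor 5:

Problem sizes at each level:
Level 0: 15625
Level 1: 3125
Level 2: 625
Level 3: 125
Level 4: 25
Level 5: 5
Level 6: 1

The root is level 0 and the size-1 base case is level 6 (the tree spans levels 0 through 6, i.e. 7 levels counting the root), so the depth is the number of divisions: log_5(15625) = 6

The recursion tree depth is log_5(15625) = 6. At each level, the problem size is divided by 5, so it takes 6 divisions to reduce to a base case of size 1. The algorithm makes 5 recursive calls at each level.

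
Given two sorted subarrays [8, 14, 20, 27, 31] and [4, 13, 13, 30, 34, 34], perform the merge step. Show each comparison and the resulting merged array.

Merging process:

Compare 8 vs 4: take 4 from right. Merged: [4]
Compare 8 vs 13: take 8 from left. Merged: [4, 8]
Compare 14 vs 13: take 13 from right. Merged: [4, 8, 13]
Compare 14 vs 13: take 13 from right. Merged: [4, 8, 13, 13]
Compare 14 vs 30: take 14 from left. Merged: [4, 8, 13, 13, 14]
Compare 20 vs 30: take 20 from left. Merged: [4, 8, 13, 13, 14, 20]
Compare 27 vs 30: take 27 from left. Merged: [4, 8, 13, 13, 14, 20, 27]
Compare 31 vs 30: take 30 from right. Merged: [4, 8, 13, 13, 14, 20, 27, 30]
Compare 31 vs 34: take 31 from left. Merged: [4, 8, 13, 13, 14, 20, 27, 30, 31]
Append remaining from right: [34, 34]. Merged: [4, 8, 13, 13, 14, 20, 27, 30, 31, 34, 34]

Final merged array: [4, 8, 13, 13, 14, 20, 27, 30, 31, 34, 34]
Total comparisons: 9

The merged array is [4, 8, 13, 13, 14, 20, 27, 30, 31, 34, 34], requiring 9 comparisons. The merge step runs in O(n) time where n is the total number of elements.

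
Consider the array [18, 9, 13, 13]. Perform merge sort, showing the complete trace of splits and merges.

Merge sort trace:

Split: [18, 9, 13, 13] -> [18, 9] and [13, 13]
  Split: [18, 9] -> [18] and [9]
  Merge: [18] + [9] -> [9, 18]
  Split: [13, 13] -> [13] and [13]
  Merge: [13] + [13] -> [13, 13]
Merge: [9, 18] + [13, 13] -> [9, 13, 13, 18]

Final sorted array: [9, 13, 13, 18]

The merge sort proceeds by recursively splitting the array and merging sorted halves.
After all merges, the sorted array is [9, 13, 13, 18].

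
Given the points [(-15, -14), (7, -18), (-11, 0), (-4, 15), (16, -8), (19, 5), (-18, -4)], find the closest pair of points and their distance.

Computing all pairwise distances among 7 points:

d((-15, -14), (7, -18)) = 22.3607
d((-15, -14), (-11, 0)) = 14.5602
d((-15, -14), (-4, 15)) = 31.0161
d((-15, -14), (16, -8)) = 31.5753
d((-15, -14), (19, 5)) = 38.9487
d((-15, -14), (-18, -4)) = 10.4403
d((7, -18), (-11, 0)) = 25.4558
d((7, -18), (-4, 15)) = 34.7851
d((7, -18), (16, -8)) = 13.4536
d((7, -18), (19, 5)) = 25.9422
d((7, -18), (-18, -4)) = 28.6531
d((-11, 0), (-4, 15)) = 16.5529
d((-11, 0), (16, -8)) = 28.1603
d((-11, 0), (19, 5)) = 30.4138
d((-11, 0), (-18, -4)) = 8.0623 <-- minimum
d((-4, 15), (16, -8)) = 30.4795
d((-4, 15), (19, 5)) = 25.0799
d((-4, 15), (-18, -4)) = 23.6008
d((16, -8), (19, 5)) = 13.3417
d((16, -8), (-18, -4)) = 34.2345
d((19, 5), (-18, -4)) = 38.0789

Closest pair: (-11, 0) and (-18, -4) with distance 8.0623

The closest pair is (-11, 0) and (-18, -4) with Euclidean distance 8.0623. For 7 points, brute-force pairwise comparison is shown above. For large n, the divide-and-conquer algorithm (sort by x, recurse on halves, check the dividing strip) achieves O(n log n).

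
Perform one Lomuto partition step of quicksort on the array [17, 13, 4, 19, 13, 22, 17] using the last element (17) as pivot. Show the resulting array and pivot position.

Lomuto partition with pivot = 17:

Initial array: [17, 13, 4, 19, 13, 22, 17]

arr[0]=17 <= 17: swap with position 0, array becomes [17, 13, 4, 19, 13, 22, 17]
arr[1]=13 <= 17: swap with position 1, array becomes [17, 13, 4, 19, 13, 22, 17]
arr[2]=4 <= 17: swap with position 2, array becomes [17, 13, 4, 19, 13, 22, 17]
arr[3]=19 > 17: no swap
arr[4]=13 <= 17: swap with position 3, array becomes [17, 13, 4, 13, 19, 22, 17]
arr[5]=22 > 17: no swap

Place pivot at position 4: [17, 13, 4, 13, 17, 22, 19]
Pivot position: 4

After partitioning with pivot 17, the array becomes [17, 13, 4, 13, 17, 22, 19]. The pivot is placed at index 4. All elements to the left of the pivot are <= 17, and all elements to the right are > 17.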